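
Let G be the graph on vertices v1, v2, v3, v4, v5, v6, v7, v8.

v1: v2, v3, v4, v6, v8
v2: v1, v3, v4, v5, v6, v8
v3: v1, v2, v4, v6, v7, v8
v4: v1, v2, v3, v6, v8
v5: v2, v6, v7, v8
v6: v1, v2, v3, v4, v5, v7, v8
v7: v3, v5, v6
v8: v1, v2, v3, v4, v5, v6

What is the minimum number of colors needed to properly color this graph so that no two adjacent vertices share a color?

6

v1, v2, v3, v4, v6, v8 are pairwise adjacent (a clique of size 6), so at least 6 colors are needed.
One proper 6-coloring: v1=5, v2=2, v3=3, v4=6, v5=3, v6=1, v7=2, v8=4. No two adjacent vertices share a color.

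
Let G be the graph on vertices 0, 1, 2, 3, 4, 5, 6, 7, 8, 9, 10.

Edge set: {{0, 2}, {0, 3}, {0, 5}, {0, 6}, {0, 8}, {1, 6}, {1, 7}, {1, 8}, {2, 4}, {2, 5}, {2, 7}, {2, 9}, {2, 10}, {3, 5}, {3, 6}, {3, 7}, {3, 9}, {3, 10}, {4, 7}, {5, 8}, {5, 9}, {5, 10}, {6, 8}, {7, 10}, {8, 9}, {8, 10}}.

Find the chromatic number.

3

0, 2, 5 form a triangle, so at least 3 colors are needed.
One proper 3-coloring: 0=c, 1=c, 2=a, 3=a, 4=c, 5=b, 6=b, 7=b, 8=a, 9=c, 10=c. No two adjacent vertices share a color.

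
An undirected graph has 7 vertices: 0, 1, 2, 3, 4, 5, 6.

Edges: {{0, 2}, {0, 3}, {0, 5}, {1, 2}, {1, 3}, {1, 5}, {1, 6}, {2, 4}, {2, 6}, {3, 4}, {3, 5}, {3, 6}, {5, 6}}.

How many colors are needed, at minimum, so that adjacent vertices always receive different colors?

1, 3, 5, 6 are mutually adjacent (a clique of size 4), so at least 4 colors are needed.
4 colors suffice: color a → {2, 3}; color b → {0, 4, 6}; color c → {5}; color d → {1}. No two adjacent vertices share a color.

4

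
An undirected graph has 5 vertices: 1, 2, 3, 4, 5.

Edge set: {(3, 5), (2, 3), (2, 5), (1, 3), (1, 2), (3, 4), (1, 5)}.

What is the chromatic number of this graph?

1, 2, 3, 5 form a clique, so at least 4 colors are needed.
A valid assignment using 4 colors: 1=yellow, 2=green, 3=red, 4=blue, 5=blue. No two adjacent vertices share a color.

4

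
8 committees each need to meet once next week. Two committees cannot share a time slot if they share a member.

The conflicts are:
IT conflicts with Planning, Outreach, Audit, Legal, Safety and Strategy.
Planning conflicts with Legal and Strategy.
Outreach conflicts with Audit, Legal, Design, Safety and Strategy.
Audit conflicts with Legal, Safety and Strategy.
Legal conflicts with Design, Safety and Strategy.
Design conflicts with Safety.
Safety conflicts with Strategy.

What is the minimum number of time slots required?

IT, Outreach, Audit, Legal, Safety, Strategy are mutually in conflict, so at least 6 time slots are needed.
6 time slots suffice: IT=5, Planning=2, Outreach=2, Audit=6, Legal=1, Design=3, Safety=4, Strategy=3. No two conflicting committees share a time slot.

6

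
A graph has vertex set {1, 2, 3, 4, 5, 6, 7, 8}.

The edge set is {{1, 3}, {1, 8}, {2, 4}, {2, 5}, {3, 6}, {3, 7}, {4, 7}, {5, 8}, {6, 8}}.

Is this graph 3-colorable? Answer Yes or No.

The chromatic number is 3. The cycle 6-8-5-2-4-7-3-6 has odd length 7, so it cannot be 2-colored; at least 3 colors are needed.
A valid assignment using 3 colors: 1=b, 2=a, 3=a, 4=c, 5=b, 6=b, 7=b, 8=a.
That is already a proper 3-coloring.

Yes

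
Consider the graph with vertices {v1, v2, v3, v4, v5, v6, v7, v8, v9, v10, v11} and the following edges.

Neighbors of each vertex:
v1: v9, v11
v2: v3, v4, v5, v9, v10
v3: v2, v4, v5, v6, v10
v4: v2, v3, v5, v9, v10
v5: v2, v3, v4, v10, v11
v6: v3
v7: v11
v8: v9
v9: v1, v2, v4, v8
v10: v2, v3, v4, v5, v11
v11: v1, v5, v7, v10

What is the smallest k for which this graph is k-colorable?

5

v2, v3, v4, v5, v10 form a clique, so at least 5 colors are needed.
5 colors suffice: color 1 → {v2, v6, v8, v11}; color 2 → {v3, v7, v9}; color 3 → {v1, v4}; color 4 → {v5}; color 5 → {v10}. No two adjacent vertices share a color.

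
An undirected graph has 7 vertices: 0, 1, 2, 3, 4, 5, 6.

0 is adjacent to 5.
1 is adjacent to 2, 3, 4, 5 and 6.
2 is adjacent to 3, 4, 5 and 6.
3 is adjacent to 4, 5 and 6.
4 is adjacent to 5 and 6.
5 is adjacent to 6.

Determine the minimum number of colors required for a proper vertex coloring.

1, 2, 3, 4, 5, 6 form a clique, so at least 6 colors are needed.
A valid assignment using 6 colors: 0=b, 1=b, 2=d, 3=c, 4=e, 5=a, 6=f. No two adjacent vertices share a color.

6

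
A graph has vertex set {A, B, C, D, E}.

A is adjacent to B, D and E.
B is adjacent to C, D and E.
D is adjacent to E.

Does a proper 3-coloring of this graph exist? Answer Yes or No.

A, B, D, E are mutually adjacent (a clique of size 4), so at least 4 colors are needed.
So 3 colors are not enough.

No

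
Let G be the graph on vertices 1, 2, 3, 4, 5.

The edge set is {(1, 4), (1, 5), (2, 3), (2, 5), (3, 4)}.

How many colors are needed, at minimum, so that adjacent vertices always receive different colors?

3

The cycle 5-2-3-4-1-5 has odd length 5, so it cannot be 2-colored; at least 3 colors are needed.
One proper 3-coloring: 1=a, 2=b, 3=a, 4=b, 5=c. No two adjacent vertices share a color.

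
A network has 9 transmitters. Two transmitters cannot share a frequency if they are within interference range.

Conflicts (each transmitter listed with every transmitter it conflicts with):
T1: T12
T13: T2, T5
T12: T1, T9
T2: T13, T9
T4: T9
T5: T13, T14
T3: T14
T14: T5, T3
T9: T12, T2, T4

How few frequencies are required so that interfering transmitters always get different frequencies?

2

T4 and T9 conflict, so at least 2 frequencies are needed.
2 frequencies suffice: T1=1, T13=1, T12=2, T2=2, T4=2, T5=2, T3=2, T14=1, T9=1. Every pair that conflicts lands in different frequencies.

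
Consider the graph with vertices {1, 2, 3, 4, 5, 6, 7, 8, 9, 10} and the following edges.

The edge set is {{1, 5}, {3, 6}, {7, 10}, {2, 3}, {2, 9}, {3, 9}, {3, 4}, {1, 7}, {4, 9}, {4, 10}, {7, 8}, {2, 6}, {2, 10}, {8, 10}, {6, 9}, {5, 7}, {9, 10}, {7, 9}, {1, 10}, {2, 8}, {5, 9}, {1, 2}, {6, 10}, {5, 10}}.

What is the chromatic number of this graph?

2, 3, 6, 9 are pairwise adjacent (a clique of size 4), so at least 4 colors are needed.
4 colors suffice: 1=blue, 2=green, 3=red, 4=green, 5=yellow, 6=yellow, 7=green, 8=blue, 9=blue, 10=red. Each edge has distinct colors on its endpoints.

4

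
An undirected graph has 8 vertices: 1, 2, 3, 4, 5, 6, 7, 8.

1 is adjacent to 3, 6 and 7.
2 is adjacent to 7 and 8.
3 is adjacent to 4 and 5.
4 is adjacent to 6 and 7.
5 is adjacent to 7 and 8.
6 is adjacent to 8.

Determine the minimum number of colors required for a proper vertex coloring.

The cycle 6-1-3-5-8-6 has odd length 5, so it cannot be 2-colored; at least 3 colors are needed.
3 colors suffice: color red → {3, 7, 8}; color blue → {1, 2, 4, 5}; color green → {6}. Every edge joins two different colors.

3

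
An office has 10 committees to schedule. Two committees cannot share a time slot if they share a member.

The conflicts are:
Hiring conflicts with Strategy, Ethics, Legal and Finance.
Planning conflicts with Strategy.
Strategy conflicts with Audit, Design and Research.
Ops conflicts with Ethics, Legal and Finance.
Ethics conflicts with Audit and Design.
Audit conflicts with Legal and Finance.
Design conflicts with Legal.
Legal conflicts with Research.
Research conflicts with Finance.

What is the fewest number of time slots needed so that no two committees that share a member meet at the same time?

Planning and Strategy conflict, so at least 2 time slots are needed.
2 time slots suffice: time slot 1 → {Strategy, Ethics, Legal, Finance}; time slot 2 → {Hiring, Planning, Ops, Audit, Design, Research}. Each listed conflict is separated.

2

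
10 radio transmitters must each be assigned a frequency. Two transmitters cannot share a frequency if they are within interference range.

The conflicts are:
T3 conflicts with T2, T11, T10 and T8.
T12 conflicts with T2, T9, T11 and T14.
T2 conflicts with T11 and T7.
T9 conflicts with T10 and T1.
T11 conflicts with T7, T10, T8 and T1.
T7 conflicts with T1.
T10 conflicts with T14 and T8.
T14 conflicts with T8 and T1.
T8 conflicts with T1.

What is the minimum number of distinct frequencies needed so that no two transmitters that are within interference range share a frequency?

T3, T11, T10, T8 are mutually in conflict, so at least 4 frequencies are needed.
4 frequencies suffice: frequency 1 → {T9, T11, T14}; frequency 2 → {T12, T10, T1}; frequency 3 → {T2, T8}; frequency 4 → {T3, T7}. No two conflicting transmitters share a frequency.

4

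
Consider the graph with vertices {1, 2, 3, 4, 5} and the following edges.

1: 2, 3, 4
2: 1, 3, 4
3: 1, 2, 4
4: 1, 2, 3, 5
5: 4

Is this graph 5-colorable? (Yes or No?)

Yes

The chromatic number is 4. 1, 2, 3, 4 are pairwise adjacent (a clique of size 4), so at least 4 colors are needed.
4 colors suffice: 1=c, 2=d, 3=b, 4=a, 5=b.
Since 5 ≥ 4, a proper 5-coloring certainly exists.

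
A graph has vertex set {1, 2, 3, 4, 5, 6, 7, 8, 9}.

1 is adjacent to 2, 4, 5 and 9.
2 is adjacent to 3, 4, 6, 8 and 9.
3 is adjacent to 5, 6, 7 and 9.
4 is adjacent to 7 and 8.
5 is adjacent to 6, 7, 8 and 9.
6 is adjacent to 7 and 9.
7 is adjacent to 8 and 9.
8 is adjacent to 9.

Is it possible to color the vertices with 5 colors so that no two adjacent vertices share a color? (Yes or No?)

Yes

The chromatic number is 5. 3, 5, 6, 7, 9 form a clique, so at least 5 colors are needed.
5 colors suffice: color a → {4, 9}; color b → {2, 5}; color c → {1, 7}; color d → {6, 8}; color e → {3}.
That is already a proper 5-coloring.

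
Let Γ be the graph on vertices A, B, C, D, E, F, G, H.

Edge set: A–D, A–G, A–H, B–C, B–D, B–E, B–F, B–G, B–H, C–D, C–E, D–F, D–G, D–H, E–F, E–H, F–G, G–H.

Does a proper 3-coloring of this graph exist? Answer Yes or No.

A, D, G, H form a clique, so at least 4 colors are needed.
So 3 colors are not enough.

No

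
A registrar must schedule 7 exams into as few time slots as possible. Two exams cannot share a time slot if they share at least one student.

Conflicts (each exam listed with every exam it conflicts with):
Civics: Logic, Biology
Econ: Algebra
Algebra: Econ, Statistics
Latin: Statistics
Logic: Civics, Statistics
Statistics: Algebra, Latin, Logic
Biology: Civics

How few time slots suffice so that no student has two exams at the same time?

2

Civics and Biology conflict, so at least 2 time slots are needed.
Using 2 time slots: Civics=1, Econ=1, Algebra=2, Latin=2, Logic=2, Statistics=1, Biology=2. Each listed conflict is separated.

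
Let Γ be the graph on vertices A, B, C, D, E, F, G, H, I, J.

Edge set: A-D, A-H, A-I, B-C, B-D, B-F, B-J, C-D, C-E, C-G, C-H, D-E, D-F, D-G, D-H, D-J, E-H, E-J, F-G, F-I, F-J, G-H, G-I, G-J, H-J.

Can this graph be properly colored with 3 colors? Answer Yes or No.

No

B, D, F, J are pairwise adjacent (a clique of size 4), so at least 4 colors are needed.
So 3 colors are not enough.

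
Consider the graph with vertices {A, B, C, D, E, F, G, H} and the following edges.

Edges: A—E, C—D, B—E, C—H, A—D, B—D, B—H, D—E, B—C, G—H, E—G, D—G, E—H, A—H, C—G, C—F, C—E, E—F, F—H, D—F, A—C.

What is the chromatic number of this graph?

C, E, F, H form a clique, so at least 4 colors are needed.
A valid assignment using 4 colors: A=yellow, B=yellow, C=blue, D=green, E=red, F=yellow, G=yellow, H=green. Each edge has distinct colors on its endpoints.

4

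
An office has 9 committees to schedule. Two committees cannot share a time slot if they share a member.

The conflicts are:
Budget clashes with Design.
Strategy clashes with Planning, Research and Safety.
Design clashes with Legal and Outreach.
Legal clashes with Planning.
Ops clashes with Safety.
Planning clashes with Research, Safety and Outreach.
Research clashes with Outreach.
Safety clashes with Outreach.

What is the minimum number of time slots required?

3

Planning, Safety, Outreach are mutually in conflict, so at least 3 time slots are needed.
A valid assignment using 3 time slots: Budget=2, Strategy=2, Design=1, Legal=2, Ops=1, Planning=1, Research=3, Safety=3, Outreach=2. Every pair that conflicts lands in different time slots.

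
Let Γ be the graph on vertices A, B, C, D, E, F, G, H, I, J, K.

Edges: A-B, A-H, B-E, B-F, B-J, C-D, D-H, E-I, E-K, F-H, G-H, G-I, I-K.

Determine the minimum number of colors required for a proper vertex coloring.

3

E, I, K are mutually adjacent, so at least 3 colors are needed.
A valid assignment using 3 colors: A=2, B=1, C=1, D=2, E=2, F=2, G=2, H=1, I=1, J=2, K=3. Each edge has distinct colors on its endpoints.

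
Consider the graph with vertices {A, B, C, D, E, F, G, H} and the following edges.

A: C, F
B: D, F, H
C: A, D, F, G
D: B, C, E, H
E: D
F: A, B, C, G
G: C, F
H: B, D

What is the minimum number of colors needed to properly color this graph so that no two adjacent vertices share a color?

3

C, F, G are pairwise adjacent, so at least 3 colors are needed.
A valid assignment using 3 colors: A=3, B=1, C=1, D=2, E=1, F=2, G=3, H=3. Each edge has distinct colors on its endpoints.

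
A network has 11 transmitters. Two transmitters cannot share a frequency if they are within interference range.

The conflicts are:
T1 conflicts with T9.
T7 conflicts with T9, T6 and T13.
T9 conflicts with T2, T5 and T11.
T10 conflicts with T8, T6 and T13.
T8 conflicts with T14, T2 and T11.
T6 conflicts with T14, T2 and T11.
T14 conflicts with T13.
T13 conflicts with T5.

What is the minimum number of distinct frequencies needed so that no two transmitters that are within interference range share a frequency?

T8 and T14 conflict, so at least 2 frequencies are needed.
2 frequencies suffice: frequency 1 → {T9, T8, T6, T13}; frequency 2 → {T1, T7, T10, T14, T2, T5, T11}. Each listed conflict is separated.

2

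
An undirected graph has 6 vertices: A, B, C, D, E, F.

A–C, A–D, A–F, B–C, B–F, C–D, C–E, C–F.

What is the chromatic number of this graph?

B, C, F are pairwise adjacent, so at least 3 colors are needed.
A valid assignment using 3 colors: A=3, B=3, C=1, D=2, E=2, F=2. No two adjacent vertices share a color.

3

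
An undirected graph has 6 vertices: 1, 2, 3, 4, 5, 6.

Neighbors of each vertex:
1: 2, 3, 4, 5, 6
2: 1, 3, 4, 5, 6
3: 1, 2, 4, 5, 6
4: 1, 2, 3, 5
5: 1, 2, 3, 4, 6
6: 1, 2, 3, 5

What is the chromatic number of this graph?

1, 2, 3, 5, 6 are mutually adjacent (a clique of size 5), so at least 5 colors are needed.
One proper 5-coloring: 1=green, 2=red, 3=yellow, 4=purple, 5=blue, 6=purple. Every edge joins two different colors.

5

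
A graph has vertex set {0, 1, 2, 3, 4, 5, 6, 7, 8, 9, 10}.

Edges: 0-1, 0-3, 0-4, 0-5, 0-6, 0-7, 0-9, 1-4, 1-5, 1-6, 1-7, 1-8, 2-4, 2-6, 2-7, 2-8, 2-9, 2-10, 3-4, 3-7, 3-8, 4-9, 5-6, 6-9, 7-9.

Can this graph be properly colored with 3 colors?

0, 1, 5, 6 form a clique, so at least 4 colors are needed.
So 3 colors are not enough.

No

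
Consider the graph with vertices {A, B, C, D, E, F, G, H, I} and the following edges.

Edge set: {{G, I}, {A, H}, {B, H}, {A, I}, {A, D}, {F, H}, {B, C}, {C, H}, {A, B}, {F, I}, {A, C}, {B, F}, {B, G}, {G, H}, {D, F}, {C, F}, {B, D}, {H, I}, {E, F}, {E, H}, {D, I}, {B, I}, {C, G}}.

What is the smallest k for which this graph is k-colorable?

4

B, D, F, I form a clique, so at least 4 colors are needed.
4 colors suffice: color 1 → {D, H}; color 2 → {B, E}; color 3 → {C, I}; color 4 → {A, F, G}. Each edge has distinct colors on its endpoints.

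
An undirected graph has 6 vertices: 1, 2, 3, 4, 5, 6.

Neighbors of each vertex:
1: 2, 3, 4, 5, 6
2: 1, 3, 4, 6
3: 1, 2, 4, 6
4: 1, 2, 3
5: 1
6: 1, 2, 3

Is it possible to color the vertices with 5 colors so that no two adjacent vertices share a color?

The chromatic number is 4. 1, 2, 3, 4 form a clique, so at least 4 colors are needed.
4 colors suffice: 1=a, 2=c, 3=b, 4=d, 5=b, 6=d.
Since 5 ≥ 4, a proper 5-coloring certainly exists.

Yes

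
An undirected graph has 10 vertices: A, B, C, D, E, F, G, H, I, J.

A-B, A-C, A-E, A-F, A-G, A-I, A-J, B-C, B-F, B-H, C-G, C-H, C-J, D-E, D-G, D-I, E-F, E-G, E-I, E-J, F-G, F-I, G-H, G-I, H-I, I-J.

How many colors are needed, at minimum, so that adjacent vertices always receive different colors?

5

A, E, F, G, I are pairwise adjacent (a clique of size 5), so at least 5 colors are needed.
One proper 5-coloring: A=2, B=1, C=3, D=2, E=4, F=5, G=1, H=2, I=3, J=1. Every edge joins two different colors.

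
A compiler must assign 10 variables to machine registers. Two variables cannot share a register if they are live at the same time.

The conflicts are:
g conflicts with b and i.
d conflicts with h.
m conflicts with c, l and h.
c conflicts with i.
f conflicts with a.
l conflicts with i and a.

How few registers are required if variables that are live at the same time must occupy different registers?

f and a conflict, so at least 2 registers are needed.
2 registers suffice: register 1 → {d, m, b, i, a}; register 2 → {g, c, f, l, h}. No two conflicting variables share a register.

2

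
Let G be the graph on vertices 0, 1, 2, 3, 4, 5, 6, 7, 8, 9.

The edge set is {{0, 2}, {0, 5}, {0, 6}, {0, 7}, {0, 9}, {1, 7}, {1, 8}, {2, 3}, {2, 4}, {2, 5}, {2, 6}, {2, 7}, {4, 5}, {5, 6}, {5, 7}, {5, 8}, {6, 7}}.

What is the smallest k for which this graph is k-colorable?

0, 2, 5, 6, 7 are pairwise adjacent (a clique of size 5), so at least 5 colors are needed.
5 colors suffice: color red → {1, 3, 5, 9}; color blue → {2, 8}; color green → {0, 4}; color yellow → {7}; color purple → {6}. No two adjacent vertices share a color.

5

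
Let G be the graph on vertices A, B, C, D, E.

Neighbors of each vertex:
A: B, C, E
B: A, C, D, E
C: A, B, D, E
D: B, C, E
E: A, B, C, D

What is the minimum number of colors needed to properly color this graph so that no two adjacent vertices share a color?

4

A, B, C, E form a clique, so at least 4 colors are needed.
4 colors suffice: color 1 → {C}; color 2 → {B}; color 3 → {E}; color 4 → {A, D}. No two adjacent vertices share a color.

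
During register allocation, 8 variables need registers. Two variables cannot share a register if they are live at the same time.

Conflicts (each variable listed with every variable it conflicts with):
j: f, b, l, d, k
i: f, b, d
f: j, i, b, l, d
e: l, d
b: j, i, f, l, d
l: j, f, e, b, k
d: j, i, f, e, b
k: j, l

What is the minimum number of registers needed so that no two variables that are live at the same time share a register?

4

j, f, b, l pairwise conflict, so at least 4 registers are needed.
4 registers suffice: register 1 → {l, d}; register 2 → {j, i, e}; register 3 → {f, k}; register 4 → {b}. Every pair that conflicts lands in different registers.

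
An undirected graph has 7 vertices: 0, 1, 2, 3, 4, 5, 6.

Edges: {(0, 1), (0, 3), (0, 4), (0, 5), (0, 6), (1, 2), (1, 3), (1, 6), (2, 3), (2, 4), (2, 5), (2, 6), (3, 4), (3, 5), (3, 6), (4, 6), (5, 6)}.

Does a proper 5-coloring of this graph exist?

The chromatic number is 4. 2, 3, 5, 6 are pairwise adjacent (a clique of size 4), so at least 4 colors are needed.
4 colors suffice: color red → {3}; color blue → {6}; color green → {0, 2}; color yellow → {1, 4, 5}.
Since 5 ≥ 4, a proper 5-coloring certainly exists.

Yes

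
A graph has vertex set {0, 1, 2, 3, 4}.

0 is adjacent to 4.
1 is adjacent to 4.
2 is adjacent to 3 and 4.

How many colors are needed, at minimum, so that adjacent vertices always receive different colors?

2 and 4 are adjacent, so at least 2 colors are needed.
2 colors suffice: color a → {3, 4}; color b → {0, 1, 2}. Each edge has distinct colors on its endpoints.

2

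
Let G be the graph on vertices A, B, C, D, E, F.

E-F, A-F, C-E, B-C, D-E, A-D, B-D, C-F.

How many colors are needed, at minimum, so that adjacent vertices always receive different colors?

3

C, E, F are mutually adjacent, so at least 3 colors are needed.
3 colors suffice: color 1 → {A, B, E}; color 2 → {C, D}; color 3 → {F}. Every edge joins two different colors.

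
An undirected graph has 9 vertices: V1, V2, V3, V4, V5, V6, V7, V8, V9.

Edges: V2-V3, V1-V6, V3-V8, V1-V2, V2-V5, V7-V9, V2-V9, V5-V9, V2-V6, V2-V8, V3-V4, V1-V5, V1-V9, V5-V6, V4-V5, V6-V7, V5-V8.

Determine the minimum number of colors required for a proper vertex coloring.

V1, V2, V5, V6 form a clique, so at least 4 colors are needed.
A valid assignment using 4 colors: V1=3, V2=1, V3=2, V4=1, V5=2, V6=4, V7=1, V8=3, V9=4. Every edge joins two different colors.

4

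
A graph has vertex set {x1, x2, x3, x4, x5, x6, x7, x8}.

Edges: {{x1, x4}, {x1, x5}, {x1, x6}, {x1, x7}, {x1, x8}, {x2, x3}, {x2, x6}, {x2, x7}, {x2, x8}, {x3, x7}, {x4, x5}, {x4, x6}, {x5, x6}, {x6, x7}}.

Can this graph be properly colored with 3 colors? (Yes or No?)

No

x1, x4, x5, x6 are pairwise adjacent (a clique of size 4), so at least 4 colors are needed.
So 3 colors are not enough.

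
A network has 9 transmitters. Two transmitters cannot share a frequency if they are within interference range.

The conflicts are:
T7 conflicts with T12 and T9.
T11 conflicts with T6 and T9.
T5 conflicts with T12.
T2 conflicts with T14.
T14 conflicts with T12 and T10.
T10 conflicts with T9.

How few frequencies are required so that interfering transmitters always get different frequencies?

3

The cycle T9-T7-T12-T14-T10-T9 has odd length 5, so it cannot be 2-colored; at least 3 frequencies are needed.
3 frequencies suffice: frequency 1 → {T5, T14, T6, T9}; frequency 2 → {T11, T2, T12, T10}; frequency 3 → {T7}. Every pair that conflicts lands in different frequencies.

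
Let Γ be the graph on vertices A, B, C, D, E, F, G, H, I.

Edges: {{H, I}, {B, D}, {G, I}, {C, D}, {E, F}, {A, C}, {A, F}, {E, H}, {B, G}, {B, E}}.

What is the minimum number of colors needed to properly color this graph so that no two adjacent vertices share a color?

The cycle G-B-E-H-I-G has odd length 5, so it cannot be 2-colored; at least 3 colors are needed.
One proper 3-coloring: A=2, B=2, C=1, D=3, E=1, F=3, G=1, H=2, I=3. No two adjacent vertices share a color.

3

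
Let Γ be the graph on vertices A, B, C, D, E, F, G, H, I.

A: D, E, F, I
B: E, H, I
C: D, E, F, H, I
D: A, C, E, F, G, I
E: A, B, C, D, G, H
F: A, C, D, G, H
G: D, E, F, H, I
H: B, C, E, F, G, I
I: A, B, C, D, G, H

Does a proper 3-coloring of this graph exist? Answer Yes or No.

Yes

The chromatic number is 3. G, H, I are pairwise adjacent, so at least 3 colors are needed.
A valid assignment using 3 colors: A=3, B=3, C=3, D=1, E=2, F=2, G=3, H=1, I=2.
That is already a proper 3-coloring.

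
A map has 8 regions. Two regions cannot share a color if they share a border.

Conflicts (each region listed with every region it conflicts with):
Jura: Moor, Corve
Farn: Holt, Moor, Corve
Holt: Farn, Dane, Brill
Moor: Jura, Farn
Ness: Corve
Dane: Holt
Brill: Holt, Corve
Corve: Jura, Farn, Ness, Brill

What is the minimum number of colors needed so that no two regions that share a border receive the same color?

Jura and Moor conflict, so at least 2 colors are needed.
2 colors suffice: color 1 → {Holt, Moor, Corve}; color 2 → {Jura, Farn, Ness, Dane, Brill}. Every pair that conflicts lands in different colors.

2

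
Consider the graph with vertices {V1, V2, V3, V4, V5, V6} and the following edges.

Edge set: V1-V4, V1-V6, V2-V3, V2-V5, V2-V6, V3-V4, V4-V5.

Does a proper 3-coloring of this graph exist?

Yes

The chromatic number is 3. The cycle V5-V2-V6-V1-V4-V5 has odd length 5, so it cannot be 2-colored; at least 3 colors are needed.
A valid assignment using 3 colors: V1=G, V2=R, V3=B, V4=R, V5=B, V6=B.
That is already a proper 3-coloring.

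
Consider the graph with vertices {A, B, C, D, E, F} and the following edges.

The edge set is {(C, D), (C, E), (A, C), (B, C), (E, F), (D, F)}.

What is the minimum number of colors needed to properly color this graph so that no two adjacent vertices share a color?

C and E are adjacent, so at least 2 colors are needed.
One proper 2-coloring: A=2, B=2, C=1, D=2, E=2, F=1. Every edge joins two different colors.

2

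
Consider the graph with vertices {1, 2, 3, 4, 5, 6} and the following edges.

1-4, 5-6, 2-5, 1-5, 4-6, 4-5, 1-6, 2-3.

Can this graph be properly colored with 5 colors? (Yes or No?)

The chromatic number is 4. 1, 4, 5, 6 are mutually adjacent (a clique of size 4), so at least 4 colors are needed.
4 colors suffice: color red → {3, 5}; color blue → {1, 2}; color green → {4}; color yellow → {6}.
Since 5 ≥ 4, a proper 5-coloring certainly exists.

Yes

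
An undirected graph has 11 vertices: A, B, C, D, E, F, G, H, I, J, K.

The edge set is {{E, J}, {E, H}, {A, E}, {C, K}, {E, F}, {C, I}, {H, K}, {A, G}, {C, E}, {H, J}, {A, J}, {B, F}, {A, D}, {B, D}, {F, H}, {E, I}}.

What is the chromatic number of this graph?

3

C, E, I are mutually adjacent, so at least 3 colors are needed.
3 colors suffice: color 1 → {B, E, G, K}; color 2 → {A, C, H}; color 3 → {D, F, I, J}. Each edge has distinct colors on its endpoints.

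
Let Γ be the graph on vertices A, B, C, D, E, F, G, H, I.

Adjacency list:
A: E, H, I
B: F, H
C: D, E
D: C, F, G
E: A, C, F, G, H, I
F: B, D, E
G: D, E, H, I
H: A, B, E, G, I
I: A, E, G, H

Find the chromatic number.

4

E, G, H, I form a clique, so at least 4 colors are needed.
4 colors suffice: color 1 → {B, D, E}; color 2 → {C, F, H}; color 3 → {I}; color 4 → {A, G}. Each edge has distinct colors on its endpoints.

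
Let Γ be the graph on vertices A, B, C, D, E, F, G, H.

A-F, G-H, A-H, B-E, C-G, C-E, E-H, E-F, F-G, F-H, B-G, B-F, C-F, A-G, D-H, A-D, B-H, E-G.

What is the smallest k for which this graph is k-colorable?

5

B, E, F, G, H are mutually adjacent (a clique of size 5), so at least 5 colors are needed.
One proper 5-coloring: A=4, B=5, C=3, D=1, E=4, F=2, G=1, H=3. Each edge has distinct colors on its endpoints.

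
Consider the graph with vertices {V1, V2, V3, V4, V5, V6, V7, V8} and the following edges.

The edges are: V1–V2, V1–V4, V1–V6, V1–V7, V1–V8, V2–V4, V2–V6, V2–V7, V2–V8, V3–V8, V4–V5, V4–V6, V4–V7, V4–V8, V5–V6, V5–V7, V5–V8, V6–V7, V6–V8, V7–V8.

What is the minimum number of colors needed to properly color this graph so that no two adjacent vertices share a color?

V1, V2, V4, V6, V7, V8 form a clique, so at least 6 colors are needed.
A valid assignment using 6 colors: V1=5, V2=6, V3=2, V4=2, V5=5, V6=3, V7=4, V8=1. No two adjacent vertices share a color.

6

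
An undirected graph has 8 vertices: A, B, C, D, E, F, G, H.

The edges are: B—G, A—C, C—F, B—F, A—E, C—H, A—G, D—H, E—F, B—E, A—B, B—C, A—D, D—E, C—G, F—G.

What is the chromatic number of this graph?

4

A, B, C, G form a clique, so at least 4 colors are needed.
A valid assignment using 4 colors: A=3, B=2, C=1, D=2, E=1, F=3, G=4, H=3. Every edge joins two different colors.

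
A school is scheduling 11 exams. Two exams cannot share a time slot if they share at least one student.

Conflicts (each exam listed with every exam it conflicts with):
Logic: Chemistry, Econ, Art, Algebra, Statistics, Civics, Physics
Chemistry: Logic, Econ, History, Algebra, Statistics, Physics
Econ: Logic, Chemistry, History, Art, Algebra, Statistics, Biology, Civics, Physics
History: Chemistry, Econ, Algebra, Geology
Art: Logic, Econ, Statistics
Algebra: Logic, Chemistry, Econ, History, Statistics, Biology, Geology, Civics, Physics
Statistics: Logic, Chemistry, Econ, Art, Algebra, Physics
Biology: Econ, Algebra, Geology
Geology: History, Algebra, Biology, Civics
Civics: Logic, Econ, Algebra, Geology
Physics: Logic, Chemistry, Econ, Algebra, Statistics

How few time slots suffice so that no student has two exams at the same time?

Logic, Chemistry, Econ, Algebra, Statistics, Physics all conflict with each other, so at least 6 time slots are needed.
6 time slots suffice: time slot 1 → {Econ, Geology}; time slot 2 → {Art, Algebra}; time slot 3 → {Logic, History, Biology}; time slot 4 → {Chemistry, Civics}; time slot 5 → {Statistics}; time slot 6 → {Physics}. No two conflicting exams share a time slot.

6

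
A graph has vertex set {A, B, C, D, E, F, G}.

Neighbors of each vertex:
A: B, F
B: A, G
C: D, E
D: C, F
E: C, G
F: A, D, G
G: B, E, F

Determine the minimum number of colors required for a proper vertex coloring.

The cycle C-E-G-F-D-C has odd length 5, so it cannot be 2-colored; at least 3 colors are needed.
One proper 3-coloring: A=1, B=2, C=1, D=3, E=2, F=2, G=1. Every edge joins two different colors.

3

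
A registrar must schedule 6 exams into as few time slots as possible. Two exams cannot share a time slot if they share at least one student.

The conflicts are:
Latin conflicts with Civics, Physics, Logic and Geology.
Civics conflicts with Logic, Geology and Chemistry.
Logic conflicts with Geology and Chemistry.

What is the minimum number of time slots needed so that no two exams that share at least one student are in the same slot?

Latin, Civics, Logic, Geology are mutually in conflict, so at least 4 time slots are needed.
4 time slots suffice: time slot 1 → {Latin, Chemistry}; time slot 2 → {Physics, Logic}; time slot 3 → {Civics}; time slot 4 → {Geology}. Each listed conflict is separated.

4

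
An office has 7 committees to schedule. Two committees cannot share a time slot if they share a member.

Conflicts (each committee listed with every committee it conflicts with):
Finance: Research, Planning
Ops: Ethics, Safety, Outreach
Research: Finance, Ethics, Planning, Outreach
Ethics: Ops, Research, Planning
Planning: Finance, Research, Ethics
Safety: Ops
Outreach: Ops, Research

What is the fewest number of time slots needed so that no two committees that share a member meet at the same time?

3

Research, Ethics, Planning all conflict with each other, so at least 3 time slots are needed.
3 time slots suffice: Finance=2, Ops=1, Research=1, Ethics=2, Planning=3, Safety=2, Outreach=2. Each listed conflict is separated.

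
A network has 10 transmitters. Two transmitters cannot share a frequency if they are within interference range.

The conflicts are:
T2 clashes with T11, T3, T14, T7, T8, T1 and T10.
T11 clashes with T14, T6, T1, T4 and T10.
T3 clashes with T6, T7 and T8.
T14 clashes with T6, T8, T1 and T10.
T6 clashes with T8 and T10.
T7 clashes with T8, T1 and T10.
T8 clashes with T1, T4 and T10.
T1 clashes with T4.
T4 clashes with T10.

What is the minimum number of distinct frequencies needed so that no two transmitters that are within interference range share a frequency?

4

T2, T11, T14, T1 all conflict with each other, so at least 4 frequencies are needed.
4 frequencies suffice: frequency 1 → {T11, T8}; frequency 2 → {T3, T1, T10}; frequency 3 → {T2, T6, T4}; frequency 4 → {T14, T7}. No two conflicting transmitters share a frequency.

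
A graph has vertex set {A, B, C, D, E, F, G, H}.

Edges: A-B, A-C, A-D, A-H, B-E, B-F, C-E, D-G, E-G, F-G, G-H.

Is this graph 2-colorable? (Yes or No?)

No

The cycle H-A-C-E-G-H has odd length 5, so it cannot be 2-colored; at least 3 colors are needed.
So 2 colors are not enough.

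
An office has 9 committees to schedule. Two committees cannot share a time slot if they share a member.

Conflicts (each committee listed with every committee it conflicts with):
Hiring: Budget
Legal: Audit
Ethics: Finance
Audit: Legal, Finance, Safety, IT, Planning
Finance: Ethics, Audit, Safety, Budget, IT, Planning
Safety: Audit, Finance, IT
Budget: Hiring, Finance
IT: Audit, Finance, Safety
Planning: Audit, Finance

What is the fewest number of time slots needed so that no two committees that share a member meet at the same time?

4

Audit, Finance, Safety, IT pairwise conflict, so at least 4 time slots are needed.
4 time slots suffice: time slot 1 → {Hiring, Legal, Finance}; time slot 2 → {Ethics, Audit, Budget}; time slot 3 → {Safety, Planning}; time slot 4 → {IT}. No two conflicting committees share a time slot.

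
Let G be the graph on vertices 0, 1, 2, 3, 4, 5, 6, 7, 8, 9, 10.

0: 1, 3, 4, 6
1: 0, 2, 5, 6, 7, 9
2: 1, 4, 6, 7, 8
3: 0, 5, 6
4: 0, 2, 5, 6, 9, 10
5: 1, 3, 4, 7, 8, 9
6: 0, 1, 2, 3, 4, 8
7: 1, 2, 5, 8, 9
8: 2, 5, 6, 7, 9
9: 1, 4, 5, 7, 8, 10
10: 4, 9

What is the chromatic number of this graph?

1, 5, 7, 9 are pairwise adjacent (a clique of size 4), so at least 4 colors are needed.
One proper 4-coloring: 0=c, 1=a, 2=c, 3=a, 4=a, 5=c, 6=b, 7=d, 8=a, 9=b, 10=c. Every edge joins two different colors.

4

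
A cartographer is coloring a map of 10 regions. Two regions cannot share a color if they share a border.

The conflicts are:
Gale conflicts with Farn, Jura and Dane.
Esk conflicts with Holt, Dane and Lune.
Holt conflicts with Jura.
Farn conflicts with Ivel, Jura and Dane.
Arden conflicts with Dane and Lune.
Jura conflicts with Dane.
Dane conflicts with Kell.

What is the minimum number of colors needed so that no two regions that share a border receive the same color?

Gale, Farn, Jura, Dane pairwise conflict, so at least 4 colors are needed.
4 colors suffice: color 1 → {Holt, Ivel, Dane, Lune}; color 2 → {Esk, Arden, Jura, Kell}; color 3 → {Farn}; color 4 → {Gale}. Each listed conflict is separated.

4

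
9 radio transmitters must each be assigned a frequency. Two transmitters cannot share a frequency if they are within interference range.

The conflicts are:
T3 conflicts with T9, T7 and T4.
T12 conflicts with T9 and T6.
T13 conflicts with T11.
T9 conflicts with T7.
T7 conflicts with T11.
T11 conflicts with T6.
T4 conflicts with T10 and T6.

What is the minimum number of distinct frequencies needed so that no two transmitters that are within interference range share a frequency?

3

T3, T9, T7 all conflict with each other, so at least 3 frequencies are needed.
Using 3 frequencies: T3=3, T12=3, T13=1, T9=2, T7=1, T11=2, T4=2, T10=1, T6=1. Each listed conflict is separated.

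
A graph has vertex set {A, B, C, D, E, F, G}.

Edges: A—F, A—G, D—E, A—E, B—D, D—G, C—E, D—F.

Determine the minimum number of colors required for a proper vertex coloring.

D and E are adjacent, so at least 2 colors are needed.
2 colors suffice: color 1 → {A, C, D}; color 2 → {B, E, F, G}. No two adjacent vertices share a color.

2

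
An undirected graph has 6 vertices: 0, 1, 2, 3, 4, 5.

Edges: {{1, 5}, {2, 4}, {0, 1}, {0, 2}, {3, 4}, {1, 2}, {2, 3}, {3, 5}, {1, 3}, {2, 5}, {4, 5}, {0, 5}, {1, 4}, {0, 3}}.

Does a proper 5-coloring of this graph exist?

Yes

The chromatic number is 5. 1, 2, 3, 4, 5 are mutually adjacent (a clique of size 5), so at least 5 colors are needed.
5 colors suffice: color red → {5}; color blue → {2}; color green → {1}; color yellow → {3}; color purple → {0, 4}.
That is already a proper 5-coloring.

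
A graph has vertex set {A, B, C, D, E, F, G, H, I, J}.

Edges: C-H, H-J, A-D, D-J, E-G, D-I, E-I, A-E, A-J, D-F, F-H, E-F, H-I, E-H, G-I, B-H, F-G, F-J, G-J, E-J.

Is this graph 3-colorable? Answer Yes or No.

No

E, F, H, J are pairwise adjacent (a clique of size 4), so at least 4 colors are needed.
So 3 colors are not enough.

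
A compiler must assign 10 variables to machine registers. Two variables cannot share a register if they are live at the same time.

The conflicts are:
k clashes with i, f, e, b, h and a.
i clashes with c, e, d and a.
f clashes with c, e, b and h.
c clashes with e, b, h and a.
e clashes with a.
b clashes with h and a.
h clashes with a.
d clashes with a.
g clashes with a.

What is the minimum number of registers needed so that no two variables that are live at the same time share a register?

4

i, c, e, a all conflict with each other, so at least 4 registers are needed.
A valid assignment using 4 registers: k=2, i=4, f=1, c=2, e=3, b=4, h=3, d=2, g=2, a=1. Every pair that conflicts lands in different registers.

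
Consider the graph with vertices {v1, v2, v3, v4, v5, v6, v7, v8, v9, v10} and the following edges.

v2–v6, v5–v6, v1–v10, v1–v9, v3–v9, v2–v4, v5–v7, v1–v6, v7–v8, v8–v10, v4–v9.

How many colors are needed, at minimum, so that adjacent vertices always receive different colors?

3

The cycle v4-v9-v1-v6-v2-v4 has odd length 5, so it cannot be 2-colored; at least 3 colors are needed.
3 colors suffice: v1=2, v2=3, v3=2, v4=2, v5=2, v6=1, v7=3, v8=1, v9=1, v10=3. Every edge joins two different colors.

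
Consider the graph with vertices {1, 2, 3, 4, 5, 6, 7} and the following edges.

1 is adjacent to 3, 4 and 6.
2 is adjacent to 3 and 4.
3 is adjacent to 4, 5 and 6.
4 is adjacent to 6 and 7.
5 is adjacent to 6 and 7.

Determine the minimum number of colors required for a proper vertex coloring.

4

1, 3, 4, 6 form a clique, so at least 4 colors are needed.
4 colors suffice: 1=d, 2=c, 3=a, 4=b, 5=b, 6=c, 7=a. No two adjacent vertices share a color.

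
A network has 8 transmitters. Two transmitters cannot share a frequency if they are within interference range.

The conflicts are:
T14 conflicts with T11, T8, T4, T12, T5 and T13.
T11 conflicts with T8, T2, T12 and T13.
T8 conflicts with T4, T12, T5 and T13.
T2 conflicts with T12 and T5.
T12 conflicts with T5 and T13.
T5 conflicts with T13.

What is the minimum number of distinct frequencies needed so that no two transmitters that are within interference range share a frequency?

5

T14, T11, T8, T12, T13 are mutually in conflict, so at least 5 frequencies are needed.
5 frequencies suffice: frequency 1 → {T14, T2}; frequency 2 → {T4, T12}; frequency 3 → {T8}; frequency 4 → {T11, T5}; frequency 5 → {T13}. Every pair that conflicts lands in different frequencies.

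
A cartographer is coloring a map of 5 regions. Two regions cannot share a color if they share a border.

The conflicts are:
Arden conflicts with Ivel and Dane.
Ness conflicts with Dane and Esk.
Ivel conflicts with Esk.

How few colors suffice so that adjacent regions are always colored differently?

The cycle Esk-Ness-Dane-Arden-Ivel-Esk has odd length 5, so it cannot be 2-colored; at least 3 colors are needed.
3 colors suffice: color 1 → {Ivel, Dane}; color 2 → {Arden, Ness}; color 3 → {Esk}. Each listed conflict is separated.

3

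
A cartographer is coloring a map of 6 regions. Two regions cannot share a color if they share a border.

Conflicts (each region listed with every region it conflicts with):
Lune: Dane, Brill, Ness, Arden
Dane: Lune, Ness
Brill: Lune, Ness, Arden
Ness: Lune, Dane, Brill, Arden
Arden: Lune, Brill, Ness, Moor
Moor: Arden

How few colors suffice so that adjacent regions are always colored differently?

Lune, Brill, Ness, Arden are mutually in conflict, so at least 4 colors are needed.
4 colors suffice: color 1 → {Dane, Arden}; color 2 → {Ness, Moor}; color 3 → {Lune}; color 4 → {Brill}. Each listed conflict is separated.

4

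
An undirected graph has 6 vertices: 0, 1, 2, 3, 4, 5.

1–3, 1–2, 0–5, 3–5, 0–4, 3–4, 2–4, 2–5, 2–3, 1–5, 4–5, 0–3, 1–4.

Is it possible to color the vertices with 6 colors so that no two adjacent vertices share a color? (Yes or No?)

The chromatic number is 5. 1, 2, 3, 4, 5 are pairwise adjacent (a clique of size 5), so at least 5 colors are needed.
5 colors suffice: color a → {5}; color b → {4}; color c → {3}; color d → {0, 2}; color e → {1}.
Since 6 ≥ 5, a proper 6-coloring certainly exists.

Yes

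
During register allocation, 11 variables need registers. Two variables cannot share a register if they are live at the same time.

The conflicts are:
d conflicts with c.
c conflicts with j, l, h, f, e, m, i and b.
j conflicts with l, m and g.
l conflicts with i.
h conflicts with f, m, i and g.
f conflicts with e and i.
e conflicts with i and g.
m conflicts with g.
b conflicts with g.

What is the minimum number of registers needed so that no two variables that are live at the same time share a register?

4

c, h, f, i pairwise conflict, so at least 4 registers are needed.
4 registers suffice: register 1 → {c, g}; register 2 → {d, j, i, b}; register 3 → {l, h, e}; register 4 → {f, m}. No two conflicting variables share a register.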